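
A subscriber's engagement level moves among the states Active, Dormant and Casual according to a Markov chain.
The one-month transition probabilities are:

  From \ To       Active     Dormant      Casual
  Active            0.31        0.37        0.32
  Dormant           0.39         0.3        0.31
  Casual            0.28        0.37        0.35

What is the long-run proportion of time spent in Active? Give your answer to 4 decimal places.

0.3279

Let the stationary distribution be π with π = πP and π_1 + π_2 + π_3 = 1.
π_1 = 0.31·π_1 + 0.39·π_2 + 0.28·π_3
π_2 = 0.37·π_1 + 0.3·π_2 + 0.37·π_3
Solving with the normalization constraint gives π = (0.3279, 0.3458, 0.3263).
So the stationary probability of Active is 0.3279.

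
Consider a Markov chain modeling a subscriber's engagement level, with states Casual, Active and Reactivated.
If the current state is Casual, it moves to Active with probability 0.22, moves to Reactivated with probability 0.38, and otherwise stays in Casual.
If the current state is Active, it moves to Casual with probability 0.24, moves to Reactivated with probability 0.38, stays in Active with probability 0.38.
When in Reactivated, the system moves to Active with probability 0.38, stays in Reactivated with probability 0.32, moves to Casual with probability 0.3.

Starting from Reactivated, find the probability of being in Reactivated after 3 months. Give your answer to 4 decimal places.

Propagate the distribution vector 3 months from Reactivated.
After 0 months: (0.0000, 0.0000, 1.0000)
After 1 month: (0.3000, 0.3800, 0.3200)
After 2 months: (0.3072, 0.3320, 0.3608)
After 3 months: (0.3108, 0.3308, 0.3584)
P(in Reactivated after 3 months) = 0.3584

0.3584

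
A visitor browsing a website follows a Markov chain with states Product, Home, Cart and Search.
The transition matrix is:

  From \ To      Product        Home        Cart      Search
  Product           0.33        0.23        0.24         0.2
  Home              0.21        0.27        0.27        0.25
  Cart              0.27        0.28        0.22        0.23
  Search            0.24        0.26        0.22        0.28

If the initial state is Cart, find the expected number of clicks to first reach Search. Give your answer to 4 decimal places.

4.4021

Let t(s) be the expected number of clicks to first reach Search from state s, with t(Search) = 0. Conditioning on the first click:
t(Product) = 1 + 0.33·t(Product) + 0.23·t(Home) + 0.24·t(Cart)
t(Home) = 1 + 0.21·t(Product) + 0.27·t(Home) + 0.27·t(Cart)
t(Cart) = 1 + 0.27·t(Product) + 0.28·t(Home) + 0.22·t(Cart)
Solving: t(Product) = 4.5477, t(Home) = 4.3063, t(Cart) = 4.4021.
Expected clicks from Cart to Search: 4.4021.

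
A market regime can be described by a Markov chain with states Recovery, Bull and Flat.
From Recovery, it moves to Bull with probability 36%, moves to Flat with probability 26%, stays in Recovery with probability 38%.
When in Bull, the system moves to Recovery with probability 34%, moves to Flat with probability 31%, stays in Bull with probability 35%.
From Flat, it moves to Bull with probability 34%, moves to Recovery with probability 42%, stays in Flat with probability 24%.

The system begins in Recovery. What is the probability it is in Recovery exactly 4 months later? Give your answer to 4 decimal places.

Propagate the distribution vector 4 months from Recovery.
After 0 months: (1.0000, 0.0000, 0.0000)
After 1 month: (0.3800, 0.3600, 0.2600)
After 2 months: (0.3760, 0.3512, 0.2728)
After 3 months: (0.3769, 0.3510, 0.2721)
After 4 months: (0.3768, 0.3510, 0.2721)
P(in Recovery after 4 months) = 0.3768

0.3768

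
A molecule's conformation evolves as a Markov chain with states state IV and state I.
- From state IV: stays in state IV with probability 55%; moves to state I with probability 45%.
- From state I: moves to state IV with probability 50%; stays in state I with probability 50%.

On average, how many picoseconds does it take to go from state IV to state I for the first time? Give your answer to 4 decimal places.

Let t(s) be the expected number of picoseconds to first reach state I from state s, with t(state I) = 0. Conditioning on the first picosecond:
t(state IV) = 1 + 0.55·t(state IV)
Solving: t(state IV) = 2.2222.
Expected picoseconds from state IV to state I: 2.2222.

2.2222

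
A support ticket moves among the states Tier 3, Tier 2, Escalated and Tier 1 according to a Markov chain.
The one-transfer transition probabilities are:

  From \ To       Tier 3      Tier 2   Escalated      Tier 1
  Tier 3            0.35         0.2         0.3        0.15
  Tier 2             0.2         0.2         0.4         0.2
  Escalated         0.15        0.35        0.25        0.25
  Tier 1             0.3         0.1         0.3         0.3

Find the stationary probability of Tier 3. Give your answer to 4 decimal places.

0.2438

Let the stationary distribution be π with π = πP and π_1 + π_2 + π_3 + π_4 = 1.
π_1 = 0.35·π_1 + 0.2·π_2 + 0.15·π_3 + 0.3·π_4
π_2 = 0.2·π_1 + 0.2·π_2 + 0.35·π_3 + 0.1·π_4
π_3 = 0.3·π_1 + 0.4·π_2 + 0.25·π_3 + 0.3·π_4
Solving with the normalization constraint gives π = (0.2438, 0.2235, 0.3070, 0.2257).
So the stationary probability of Tier 3 is 0.2438.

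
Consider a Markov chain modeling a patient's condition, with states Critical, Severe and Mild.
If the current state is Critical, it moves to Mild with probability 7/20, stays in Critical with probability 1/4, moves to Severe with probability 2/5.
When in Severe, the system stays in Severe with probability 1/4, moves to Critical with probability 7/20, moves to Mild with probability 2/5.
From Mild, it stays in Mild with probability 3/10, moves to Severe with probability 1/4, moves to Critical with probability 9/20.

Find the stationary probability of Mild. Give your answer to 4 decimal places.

0.3477

Let the stationary distribution be π with π = πP and π_1 + π_2 + π_3 = 1.
π_1 = 0.25·π_1 + 0.35·π_2 + 0.45·π_3
π_2 = 0.4·π_1 + 0.25·π_2 + 0.25·π_3
Solving with the normalization constraint gives π = (0.3498, 0.3025, 0.3477).
So the stationary probability of Mild is 0.3477.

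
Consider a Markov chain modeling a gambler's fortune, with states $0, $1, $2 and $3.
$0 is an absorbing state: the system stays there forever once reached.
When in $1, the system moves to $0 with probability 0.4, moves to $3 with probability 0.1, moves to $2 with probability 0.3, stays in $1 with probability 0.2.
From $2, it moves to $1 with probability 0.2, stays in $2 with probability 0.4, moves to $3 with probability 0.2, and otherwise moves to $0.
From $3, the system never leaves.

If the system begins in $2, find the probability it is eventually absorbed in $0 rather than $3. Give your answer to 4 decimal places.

Let h(s) be the probability of absorption at $0 starting from transient state s. Then h($0) = 1 and h($3) = 0. By first-step analysis:
h($1) = 0.4·1 + 0.2·h($1) + 0.3·h($2) + 0.1·0
h($2) = 0.2·1 + 0.2·h($1) + 0.4·h($2) + 0.2·0
Solving: h($1) = 0.7143, h($2) = 0.5714.
Starting from $2, the probability is 0.5714.

0.5714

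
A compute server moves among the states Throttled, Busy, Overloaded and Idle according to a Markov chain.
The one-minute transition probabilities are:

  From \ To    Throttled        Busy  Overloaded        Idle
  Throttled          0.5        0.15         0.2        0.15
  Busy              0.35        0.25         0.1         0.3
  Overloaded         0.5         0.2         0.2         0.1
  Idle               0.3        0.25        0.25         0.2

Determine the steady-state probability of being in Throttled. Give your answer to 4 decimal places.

Let the stationary distribution be π with π = πP and π_1 + π_2 + π_3 + π_4 = 1.
π_1 = 0.5·π_1 + 0.35·π_2 + 0.5·π_3 + 0.3·π_4
π_2 = 0.15·π_1 + 0.25·π_2 + 0.2·π_3 + 0.25·π_4
π_3 = 0.2·π_1 + 0.1·π_2 + 0.2·π_3 + 0.25·π_4
Solving with the normalization constraint gives π = (0.4346, 0.1971, 0.1892, 0.1791).
So the stationary probability of Throttled is 0.4346.

0.4346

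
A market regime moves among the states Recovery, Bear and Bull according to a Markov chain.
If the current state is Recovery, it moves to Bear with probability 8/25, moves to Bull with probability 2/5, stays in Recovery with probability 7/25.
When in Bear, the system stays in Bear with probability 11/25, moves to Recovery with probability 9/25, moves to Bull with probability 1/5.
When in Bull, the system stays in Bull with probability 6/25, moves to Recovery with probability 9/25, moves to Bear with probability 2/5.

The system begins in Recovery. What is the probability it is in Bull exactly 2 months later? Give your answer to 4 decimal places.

0.2720

Sum over the intermediate state after 1 month:
P = P(Recovery→Recovery)·P(Recovery→Bull) + P(Recovery→Bear)·P(Bear→Bull) + P(Recovery→Bull)·P(Bull→Bull)
  = 0.28×0.4 + 0.32×0.2 + 0.4×0.24
  = 0.1120 + 0.0640 + 0.0960 = 0.2720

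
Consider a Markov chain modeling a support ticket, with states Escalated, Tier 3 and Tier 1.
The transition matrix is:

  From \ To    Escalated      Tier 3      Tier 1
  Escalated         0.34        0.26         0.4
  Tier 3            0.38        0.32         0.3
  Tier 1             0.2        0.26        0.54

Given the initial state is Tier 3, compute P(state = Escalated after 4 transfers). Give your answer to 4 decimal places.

0.2909

Propagate the distribution vector 4 transfers from Tier 3.
After 0 transfers: (0.0000, 1.0000, 0.0000)
After 1 transfer: (0.3800, 0.3200, 0.3000)
After 2 transfers: (0.3108, 0.2792, 0.4100)
After 3 transfers: (0.2938, 0.2768, 0.4295)
After 4 transfers: (0.2909, 0.2766, 0.4325)
P(in Escalated after 4 transfers) = 0.2909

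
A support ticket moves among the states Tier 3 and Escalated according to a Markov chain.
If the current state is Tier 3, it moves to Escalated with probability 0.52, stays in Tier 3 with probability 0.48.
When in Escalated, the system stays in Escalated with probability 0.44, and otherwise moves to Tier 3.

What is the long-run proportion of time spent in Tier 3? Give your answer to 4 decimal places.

0.5185

Let the stationary distribution be π with π = πP and π_1 + π_2 = 1.
π_1 = 0.48·π_1 + 0.56·π_2
Solving with the normalization constraint gives π = (0.5185, 0.4815).
So the stationary probability of Tier 3 is 0.5185.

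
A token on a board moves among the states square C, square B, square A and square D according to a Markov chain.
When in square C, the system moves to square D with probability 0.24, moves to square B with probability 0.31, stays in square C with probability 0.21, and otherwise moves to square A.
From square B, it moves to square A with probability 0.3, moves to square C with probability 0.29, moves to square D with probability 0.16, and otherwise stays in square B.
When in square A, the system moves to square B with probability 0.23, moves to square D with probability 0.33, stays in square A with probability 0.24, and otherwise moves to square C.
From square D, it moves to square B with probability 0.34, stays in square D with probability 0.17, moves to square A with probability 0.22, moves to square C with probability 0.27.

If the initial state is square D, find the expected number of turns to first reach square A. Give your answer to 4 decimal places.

4.0066

Let t(s) be the expected number of turns to first reach square A from state s, with t(square A) = 0. Conditioning on the first turn:
t(square C) = 1 + 0.21·t(square C) + 0.31·t(square B) + 0.24·t(square D)
t(square B) = 1 + 0.29·t(square C) + 0.25·t(square B) + 0.16·t(square D)
t(square D) = 1 + 0.27·t(square C) + 0.34·t(square B) + 0.17·t(square D)
Solving: t(square C) = 3.9393, t(square B) = 3.7113, t(square D) = 4.0066.
Expected turns from square D to square A: 4.0066.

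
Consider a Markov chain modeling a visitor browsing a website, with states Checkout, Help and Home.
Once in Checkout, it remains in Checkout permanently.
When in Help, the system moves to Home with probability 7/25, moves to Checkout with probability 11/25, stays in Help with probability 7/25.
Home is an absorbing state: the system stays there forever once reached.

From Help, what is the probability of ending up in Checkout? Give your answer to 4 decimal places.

Let h(s) be the probability of absorption at Checkout starting from transient state s. Then h(Checkout) = 1 and h(Home) = 0. By first-step analysis:
h(Help) = 0.44·1 + 0.28·h(Help) + 0.28·0
Solving: h(Help) = 0.6111.
Starting from Help, the probability is 0.6111.

0.6111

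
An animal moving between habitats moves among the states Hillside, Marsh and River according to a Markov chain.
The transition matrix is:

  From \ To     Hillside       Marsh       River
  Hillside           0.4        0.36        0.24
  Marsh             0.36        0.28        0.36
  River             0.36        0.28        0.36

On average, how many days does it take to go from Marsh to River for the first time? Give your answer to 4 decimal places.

3.1746

Let t(s) be the expected number of days to first reach River from state s, with t(River) = 0. Conditioning on the first day:
t(Hillside) = 1 + 0.4·t(Hillside) + 0.36·t(Marsh)
t(Marsh) = 1 + 0.36·t(Hillside) + 0.28·t(Marsh)
Solving: t(Hillside) = 3.5714, t(Marsh) = 3.1746.
Expected days from Marsh to River: 3.1746.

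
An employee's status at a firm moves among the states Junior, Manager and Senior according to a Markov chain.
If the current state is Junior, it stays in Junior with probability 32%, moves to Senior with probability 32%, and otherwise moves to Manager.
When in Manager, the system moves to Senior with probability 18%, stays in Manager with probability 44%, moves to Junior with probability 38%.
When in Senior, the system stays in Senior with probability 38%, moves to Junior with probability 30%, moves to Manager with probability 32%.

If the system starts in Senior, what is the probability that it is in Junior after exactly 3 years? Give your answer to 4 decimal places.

Propagate the distribution vector 3 years from Senior.
After 0 years: (0.0000, 0.0000, 1.0000)
After 1 year: (0.3000, 0.3200, 0.3800)
After 2 years: (0.3316, 0.3704, 0.2980)
After 3 years: (0.3363, 0.3777, 0.2860)
P(in Junior after 3 years) = 0.3363

0.3363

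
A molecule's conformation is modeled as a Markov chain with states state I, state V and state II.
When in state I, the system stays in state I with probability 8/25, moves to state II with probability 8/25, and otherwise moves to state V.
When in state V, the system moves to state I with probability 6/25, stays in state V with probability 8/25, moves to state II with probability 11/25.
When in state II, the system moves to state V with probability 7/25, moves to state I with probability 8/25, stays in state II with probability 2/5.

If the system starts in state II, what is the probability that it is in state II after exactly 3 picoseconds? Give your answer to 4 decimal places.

Propagate the distribution vector 3 picoseconds from state II.
After 0 picoseconds: (0.0000, 0.0000, 1.0000)
After 1 picosecond: (0.3200, 0.2800, 0.4000)
After 2 picoseconds: (0.2976, 0.3168, 0.3856)
After 3 picoseconds: (0.2947, 0.3165, 0.3889)
P(in state II after 3 picoseconds) = 0.3889

0.3889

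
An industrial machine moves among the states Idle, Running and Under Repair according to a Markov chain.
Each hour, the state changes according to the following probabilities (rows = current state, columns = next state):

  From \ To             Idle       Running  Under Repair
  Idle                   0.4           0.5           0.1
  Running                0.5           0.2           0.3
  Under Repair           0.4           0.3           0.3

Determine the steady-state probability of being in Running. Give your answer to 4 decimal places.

Let the stationary distribution be π with π = πP and π_1 + π_2 + π_3 = 1.
π_1 = 0.4·π_1 + 0.5·π_2 + 0.4·π_3
π_2 = 0.5·π_1 + 0.2·π_2 + 0.3·π_3
Solving with the normalization constraint gives π = (0.4352, 0.3519, 0.2130).
So the stationary probability of Running is 0.3519.

0.3519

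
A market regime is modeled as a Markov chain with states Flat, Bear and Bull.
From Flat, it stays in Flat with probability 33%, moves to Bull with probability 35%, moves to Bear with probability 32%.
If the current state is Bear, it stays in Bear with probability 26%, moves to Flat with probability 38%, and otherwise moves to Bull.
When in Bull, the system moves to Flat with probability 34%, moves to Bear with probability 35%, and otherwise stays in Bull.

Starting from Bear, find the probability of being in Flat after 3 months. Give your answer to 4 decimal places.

0.3491

Propagate the distribution vector 3 months from Bear.
After 0 months: (0.0000, 1.0000, 0.0000)
After 1 month: (0.3800, 0.2600, 0.3600)
After 2 months: (0.3466, 0.3152, 0.3382)
After 3 months: (0.3491, 0.3112, 0.3396)
P(in Flat after 3 months) = 0.3491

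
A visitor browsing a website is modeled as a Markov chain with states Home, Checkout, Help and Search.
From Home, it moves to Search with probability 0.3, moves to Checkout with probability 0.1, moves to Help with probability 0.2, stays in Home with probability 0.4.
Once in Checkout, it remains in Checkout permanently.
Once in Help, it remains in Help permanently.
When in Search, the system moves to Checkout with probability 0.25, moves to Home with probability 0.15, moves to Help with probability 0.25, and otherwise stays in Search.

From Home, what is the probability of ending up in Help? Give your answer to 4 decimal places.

0.5942

Let h(s) be the probability of absorption at Help starting from transient state s. Then h(Help) = 1 and h(Checkout) = 0. By first-step analysis:
h(Home) = 0.4·h(Home) + 0.1·0 + 0.2·1 + 0.3·h(Search)
h(Search) = 0.15·h(Home) + 0.25·0 + 0.25·1 + 0.35·h(Search)
Solving: h(Home) = 0.5942, h(Search) = 0.5217.
Starting from Home, the probability is 0.5942.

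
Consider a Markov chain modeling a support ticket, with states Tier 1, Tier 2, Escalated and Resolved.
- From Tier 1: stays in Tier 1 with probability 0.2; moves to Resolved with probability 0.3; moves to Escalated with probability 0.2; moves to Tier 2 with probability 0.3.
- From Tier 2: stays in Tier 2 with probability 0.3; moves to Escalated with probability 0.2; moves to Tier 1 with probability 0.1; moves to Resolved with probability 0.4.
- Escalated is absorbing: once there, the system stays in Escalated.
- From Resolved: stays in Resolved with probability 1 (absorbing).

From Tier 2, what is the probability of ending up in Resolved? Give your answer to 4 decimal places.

0.6604

Let h(s) be the probability of absorption at Resolved starting from transient state s. Then h(Resolved) = 1 and h(Escalated) = 0. By first-step analysis:
h(Tier 1) = 0.2·h(Tier 1) + 0.3·h(Tier 2) + 0.2·0 + 0.3·1
h(Tier 2) = 0.1·h(Tier 1) + 0.3·h(Tier 2) + 0.2·0 + 0.4·1
Solving: h(Tier 1) = 0.6226, h(Tier 2) = 0.6604.
Starting from Tier 2, the probability is 0.6604.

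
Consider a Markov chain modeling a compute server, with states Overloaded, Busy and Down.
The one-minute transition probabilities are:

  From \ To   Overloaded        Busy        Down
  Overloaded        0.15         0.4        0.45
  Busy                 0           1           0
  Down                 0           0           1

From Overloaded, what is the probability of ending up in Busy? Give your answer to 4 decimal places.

Let h(s) be the probability of absorption at Busy starting from transient state s. Then h(Busy) = 1 and h(Down) = 0. By first-step analysis:
h(Overloaded) = 0.15·h(Overloaded) + 0.4·1 + 0.45·0
Solving: h(Overloaded) = 0.4706.
Starting from Overloaded, the probability is 0.4706.

0.4706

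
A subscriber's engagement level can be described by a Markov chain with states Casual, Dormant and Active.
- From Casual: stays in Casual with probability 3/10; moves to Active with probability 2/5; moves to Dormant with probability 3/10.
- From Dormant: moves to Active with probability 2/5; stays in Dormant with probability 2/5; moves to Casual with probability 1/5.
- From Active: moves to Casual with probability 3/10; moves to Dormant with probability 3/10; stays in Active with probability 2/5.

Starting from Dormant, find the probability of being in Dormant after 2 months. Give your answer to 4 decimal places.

0.3400

Sum over the intermediate state after 1 month:
P = P(Dormant→Casual)·P(Casual→Dormant) + P(Dormant→Dormant)·P(Dormant→Dormant) + P(Dormant→Active)·P(Active→Dormant)
  = 0.2×0.3 + 0.4×0.4 + 0.4×0.3
  = 0.0600 + 0.1600 + 0.1200 = 0.3400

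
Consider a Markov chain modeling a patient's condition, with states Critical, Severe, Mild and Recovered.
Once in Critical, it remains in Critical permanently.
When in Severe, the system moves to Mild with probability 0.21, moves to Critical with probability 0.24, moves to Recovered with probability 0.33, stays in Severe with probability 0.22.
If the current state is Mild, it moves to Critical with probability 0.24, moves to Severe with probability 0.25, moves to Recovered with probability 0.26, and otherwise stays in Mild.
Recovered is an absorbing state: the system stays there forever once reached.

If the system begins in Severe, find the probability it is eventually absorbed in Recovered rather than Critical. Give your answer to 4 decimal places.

Let h(s) be the probability of absorption at Recovered starting from transient state s. Then h(Recovered) = 1 and h(Critical) = 0. By first-step analysis:
h(Severe) = 0.24·0 + 0.22·h(Severe) + 0.21·h(Mild) + 0.33·1
h(Mild) = 0.24·0 + 0.25·h(Severe) + 0.25·h(Mild) + 0.26·1
Solving: h(Severe) = 0.5673, h(Mild) = 0.5358.
Starting from Severe, the probability is 0.5673.

0.5673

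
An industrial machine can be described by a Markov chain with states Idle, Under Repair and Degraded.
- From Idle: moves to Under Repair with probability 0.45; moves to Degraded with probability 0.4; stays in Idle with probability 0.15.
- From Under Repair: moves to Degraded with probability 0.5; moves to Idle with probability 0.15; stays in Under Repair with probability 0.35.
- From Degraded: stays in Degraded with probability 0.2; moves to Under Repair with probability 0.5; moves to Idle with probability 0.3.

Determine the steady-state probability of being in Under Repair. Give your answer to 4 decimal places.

Let the stationary distribution be π with π = πP and π_1 + π_2 + π_3 = 1.
π_1 = 0.15·π_1 + 0.15·π_2 + 0.3·π_3
π_2 = 0.45·π_1 + 0.35·π_2 + 0.5·π_3
Solving with the normalization constraint gives π = (0.2053, 0.4259, 0.3688).
So the stationary probability of Under Repair is 0.4259.

0.4259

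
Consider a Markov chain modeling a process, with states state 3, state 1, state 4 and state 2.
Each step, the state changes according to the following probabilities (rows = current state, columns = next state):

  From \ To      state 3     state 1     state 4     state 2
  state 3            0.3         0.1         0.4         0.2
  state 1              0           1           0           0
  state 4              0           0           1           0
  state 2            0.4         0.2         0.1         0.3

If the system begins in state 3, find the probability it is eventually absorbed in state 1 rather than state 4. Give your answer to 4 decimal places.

0.2683

Let h(s) be the probability of absorption at state 1 starting from transient state s. Then h(state 1) = 1 and h(state 4) = 0. By first-step analysis:
h(state 3) = 0.3·h(state 3) + 0.1·1 + 0.4·0 + 0.2·h(state 2)
h(state 2) = 0.4·h(state 3) + 0.2·1 + 0.1·0 + 0.3·h(state 2)
Solving: h(state 3) = 0.2683, h(state 2) = 0.4390.
Starting from state 3, the probability is 0.2683.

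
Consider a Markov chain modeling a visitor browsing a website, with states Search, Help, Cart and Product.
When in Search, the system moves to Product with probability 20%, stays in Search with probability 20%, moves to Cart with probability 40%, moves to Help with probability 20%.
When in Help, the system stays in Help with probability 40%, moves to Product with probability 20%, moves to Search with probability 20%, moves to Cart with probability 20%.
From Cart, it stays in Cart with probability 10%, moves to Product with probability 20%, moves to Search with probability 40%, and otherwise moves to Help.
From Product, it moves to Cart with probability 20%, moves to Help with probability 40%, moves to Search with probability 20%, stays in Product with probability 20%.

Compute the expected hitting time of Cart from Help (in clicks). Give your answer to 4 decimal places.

4.1667

Let t(s) be the expected number of clicks to first reach Cart from state s, with t(Cart) = 0. Conditioning on the first click:
t(Search) = 1 + 0.2·t(Search) + 0.2·t(Help) + 0.2·t(Product)
t(Help) = 1 + 0.2·t(Search) + 0.4·t(Help) + 0.2·t(Product)
t(Product) = 1 + 0.2·t(Search) + 0.4·t(Help) + 0.2·t(Product)
Solving: t(Search) = 3.3333, t(Help) = 4.1667, t(Product) = 4.1667.
Expected clicks from Help to Cart: 4.1667.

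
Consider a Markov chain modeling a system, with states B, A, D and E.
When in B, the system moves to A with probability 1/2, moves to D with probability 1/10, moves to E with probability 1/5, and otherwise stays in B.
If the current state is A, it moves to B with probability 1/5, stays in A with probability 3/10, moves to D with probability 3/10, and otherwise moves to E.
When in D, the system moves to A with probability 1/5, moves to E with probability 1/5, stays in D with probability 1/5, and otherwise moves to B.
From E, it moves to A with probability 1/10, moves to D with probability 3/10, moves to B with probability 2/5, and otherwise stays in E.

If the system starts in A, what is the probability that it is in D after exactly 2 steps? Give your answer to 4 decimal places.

0.2300

Propagate the distribution vector 2 steps from A.
After 0 steps: (0.0000, 1.0000, 0.0000, 0.0000)
After 1 step: (0.2000, 0.3000, 0.3000, 0.2000)
After 2 steps: (0.3000, 0.2700, 0.2300, 0.2000)
P(in D after 2 steps) = 0.2300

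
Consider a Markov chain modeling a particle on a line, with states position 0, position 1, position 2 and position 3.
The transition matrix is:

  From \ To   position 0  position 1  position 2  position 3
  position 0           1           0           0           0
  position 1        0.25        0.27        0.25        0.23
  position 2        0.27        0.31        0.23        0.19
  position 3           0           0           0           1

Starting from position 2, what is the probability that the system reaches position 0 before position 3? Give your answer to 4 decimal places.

0.5667

Let h(s) be the probability of absorption at position 0 starting from transient state s. Then h(position 0) = 1 and h(position 3) = 0. By first-step analysis:
h(position 1) = 0.25·1 + 0.27·h(position 1) + 0.25·h(position 2) + 0.23·0
h(position 2) = 0.27·1 + 0.31·h(position 1) + 0.23·h(position 2) + 0.19·0
Solving: h(position 1) = 0.5365, h(position 2) = 0.5667.
Starting from position 2, the probability is 0.5667.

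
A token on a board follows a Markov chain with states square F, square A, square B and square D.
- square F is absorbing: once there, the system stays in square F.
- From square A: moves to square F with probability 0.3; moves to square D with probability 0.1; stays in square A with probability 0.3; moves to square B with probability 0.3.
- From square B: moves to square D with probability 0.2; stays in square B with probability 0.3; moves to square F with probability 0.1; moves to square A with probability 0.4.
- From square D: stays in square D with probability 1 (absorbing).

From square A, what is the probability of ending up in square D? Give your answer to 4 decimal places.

0.3514

Let h(s) be the probability of absorption at square D starting from transient state s. Then h(square D) = 1 and h(square F) = 0. By first-step analysis:
h(square A) = 0.3·0 + 0.3·h(square A) + 0.3·h(square B) + 0.1·1
h(square B) = 0.1·0 + 0.4·h(square A) + 0.3·h(square B) + 0.2·1
Solving: h(square A) = 0.3514, h(square B) = 0.4865.
Starting from square A, the probability is 0.3514.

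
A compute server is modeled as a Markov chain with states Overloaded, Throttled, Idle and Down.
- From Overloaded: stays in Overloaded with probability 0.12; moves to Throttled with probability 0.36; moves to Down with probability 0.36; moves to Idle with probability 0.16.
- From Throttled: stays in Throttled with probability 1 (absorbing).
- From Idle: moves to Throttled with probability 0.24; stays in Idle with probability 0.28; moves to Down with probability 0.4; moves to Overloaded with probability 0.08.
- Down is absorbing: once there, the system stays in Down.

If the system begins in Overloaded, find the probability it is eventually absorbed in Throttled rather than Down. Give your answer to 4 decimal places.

0.4794

Let h(s) be the probability of absorption at Throttled starting from transient state s. Then h(Throttled) = 1 and h(Down) = 0. By first-step analysis:
h(Overloaded) = 0.12·h(Overloaded) + 0.36·1 + 0.16·h(Idle) + 0.36·0
h(Idle) = 0.08·h(Overloaded) + 0.24·1 + 0.28·h(Idle) + 0.4·0
Solving: h(Overloaded) = 0.4794, h(Idle) = 0.3866.
Starting from Overloaded, the probability is 0.4794.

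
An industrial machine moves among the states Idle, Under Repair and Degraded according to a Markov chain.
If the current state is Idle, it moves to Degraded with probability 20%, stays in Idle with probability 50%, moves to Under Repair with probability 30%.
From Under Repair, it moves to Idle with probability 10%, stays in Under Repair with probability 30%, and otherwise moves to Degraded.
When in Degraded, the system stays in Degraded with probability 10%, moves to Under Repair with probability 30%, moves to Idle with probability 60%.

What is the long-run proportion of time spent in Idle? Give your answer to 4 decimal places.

0.4091

Let the stationary distribution be π with π = πP and π_1 + π_2 + π_3 = 1.
π_1 = 0.5·π_1 + 0.1·π_2 + 0.6·π_3
π_2 = 0.3·π_1 + 0.3·π_2 + 0.3·π_3
Solving with the normalization constraint gives π = (0.4091, 0.3000, 0.2909).
So the stationary probability of Idle is 0.4091.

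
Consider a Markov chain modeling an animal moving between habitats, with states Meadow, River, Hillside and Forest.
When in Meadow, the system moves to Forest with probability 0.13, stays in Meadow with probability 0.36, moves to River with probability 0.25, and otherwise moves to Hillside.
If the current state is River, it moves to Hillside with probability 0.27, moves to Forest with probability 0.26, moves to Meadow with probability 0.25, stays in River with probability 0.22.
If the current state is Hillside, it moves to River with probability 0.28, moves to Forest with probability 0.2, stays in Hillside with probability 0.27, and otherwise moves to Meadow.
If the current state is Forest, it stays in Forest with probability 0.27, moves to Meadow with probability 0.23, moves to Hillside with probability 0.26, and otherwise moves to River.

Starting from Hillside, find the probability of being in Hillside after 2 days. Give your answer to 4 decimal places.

0.2655

Propagate the distribution vector 2 days from Hillside.
After 0 days: (0.0000, 0.0000, 1.0000, 0.0000)
After 1 day: (0.2500, 0.2800, 0.2700, 0.2000)
After 2 days: (0.2735, 0.2477, 0.2655, 0.2133)
P(in Hillside after 2 days) = 0.2655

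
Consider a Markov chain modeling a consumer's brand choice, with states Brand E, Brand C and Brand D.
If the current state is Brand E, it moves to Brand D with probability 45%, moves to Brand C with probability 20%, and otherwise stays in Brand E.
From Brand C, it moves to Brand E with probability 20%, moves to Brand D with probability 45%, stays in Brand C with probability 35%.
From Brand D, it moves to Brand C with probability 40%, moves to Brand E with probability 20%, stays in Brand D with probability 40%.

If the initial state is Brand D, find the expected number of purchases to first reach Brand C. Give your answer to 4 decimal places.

2.8333

Let t(s) be the expected number of purchases to first reach Brand C from state s, with t(Brand C) = 0. Conditioning on the first purchase:
t(Brand E) = 1 + 0.35·t(Brand E) + 0.45·t(Brand D)
t(Brand D) = 1 + 0.2·t(Brand E) + 0.4·t(Brand D)
Solving: t(Brand E) = 3.5000, t(Brand D) = 2.8333.
Expected purchases from Brand D to Brand C: 2.8333.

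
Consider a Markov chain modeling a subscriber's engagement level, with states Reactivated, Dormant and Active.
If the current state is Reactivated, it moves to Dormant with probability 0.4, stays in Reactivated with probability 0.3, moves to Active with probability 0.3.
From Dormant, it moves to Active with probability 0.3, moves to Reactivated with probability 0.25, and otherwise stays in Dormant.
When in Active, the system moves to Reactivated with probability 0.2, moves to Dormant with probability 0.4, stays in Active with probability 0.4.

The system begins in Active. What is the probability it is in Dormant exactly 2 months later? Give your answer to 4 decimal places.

0.4200

Sum over the intermediate state after 1 month:
P = P(Active→Reactivated)·P(Reactivated→Dormant) + P(Active→Dormant)·P(Dormant→Dormant) + P(Active→Active)·P(Active→Dormant)
  = 0.2×0.4 + 0.4×0.45 + 0.4×0.4
  = 0.0800 + 0.1800 + 0.1600 = 0.4200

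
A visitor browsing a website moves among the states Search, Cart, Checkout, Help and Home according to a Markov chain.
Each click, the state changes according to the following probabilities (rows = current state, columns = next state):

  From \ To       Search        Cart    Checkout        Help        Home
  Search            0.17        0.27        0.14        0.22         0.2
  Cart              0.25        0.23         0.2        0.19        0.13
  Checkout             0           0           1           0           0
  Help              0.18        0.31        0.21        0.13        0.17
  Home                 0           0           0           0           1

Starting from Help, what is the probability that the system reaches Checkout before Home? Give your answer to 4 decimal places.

Let h(s) be the probability of absorption at Checkout starting from transient state s. Then h(Checkout) = 1 and h(Home) = 0. By first-step analysis:
h(Search) = 0.17·h(Search) + 0.27·h(Cart) + 0.14·1 + 0.22·h(Help) + 0.2·0
h(Cart) = 0.25·h(Search) + 0.23·h(Cart) + 0.2·1 + 0.19·h(Help) + 0.13·0
h(Help) = 0.18·h(Search) + 0.31·h(Cart) + 0.21·1 + 0.13·h(Help) + 0.17·0
Solving: h(Search) = 0.4916, h(Cart) = 0.5526, h(Help) = 0.5400.
Starting from Help, the probability is 0.5400.

0.5400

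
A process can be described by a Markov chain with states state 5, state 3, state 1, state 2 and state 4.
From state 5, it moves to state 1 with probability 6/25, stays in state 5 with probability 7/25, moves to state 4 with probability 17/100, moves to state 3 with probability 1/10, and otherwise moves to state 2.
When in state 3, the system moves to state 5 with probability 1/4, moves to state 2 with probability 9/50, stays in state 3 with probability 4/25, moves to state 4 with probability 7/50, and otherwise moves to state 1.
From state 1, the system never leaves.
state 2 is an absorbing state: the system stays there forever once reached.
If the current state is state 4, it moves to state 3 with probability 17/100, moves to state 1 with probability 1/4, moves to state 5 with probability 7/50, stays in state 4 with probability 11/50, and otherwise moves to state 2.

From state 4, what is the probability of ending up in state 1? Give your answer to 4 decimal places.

Let h(s) be the probability of absorption at state 1 starting from transient state s. Then h(state 1) = 1 and h(state 2) = 0. By first-step analysis:
h(state 5) = 0.28·h(state 5) + 0.1·h(state 3) + 0.24·1 + 0.21·0 + 0.17·h(state 4)
h(state 3) = 0.25·h(state 5) + 0.16·h(state 3) + 0.27·1 + 0.18·0 + 0.14·h(state 4)
h(state 4) = 0.14·h(state 5) + 0.17·h(state 3) + 0.25·1 + 0.22·0 + 0.22·h(state 4)
Solving: h(state 5) = 0.5410, h(state 3) = 0.5728, h(state 4) = 0.5425.
Starting from state 4, the probability is 0.5425.

0.5425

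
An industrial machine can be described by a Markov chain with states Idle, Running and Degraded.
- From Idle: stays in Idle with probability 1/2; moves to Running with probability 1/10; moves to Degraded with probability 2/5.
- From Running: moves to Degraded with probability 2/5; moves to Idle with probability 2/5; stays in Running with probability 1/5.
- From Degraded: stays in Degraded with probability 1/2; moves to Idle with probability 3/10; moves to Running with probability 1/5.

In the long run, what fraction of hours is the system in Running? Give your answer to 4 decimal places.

Let the stationary distribution be π with π = πP and π_1 + π_2 + π_3 = 1.
π_1 = 0.5·π_1 + 0.4·π_2 + 0.3·π_3
π_2 = 0.1·π_1 + 0.2·π_2 + 0.2·π_3
Solving with the normalization constraint gives π = (0.3951, 0.1605, 0.4444).
So the stationary probability of Running is 0.1605.

0.1605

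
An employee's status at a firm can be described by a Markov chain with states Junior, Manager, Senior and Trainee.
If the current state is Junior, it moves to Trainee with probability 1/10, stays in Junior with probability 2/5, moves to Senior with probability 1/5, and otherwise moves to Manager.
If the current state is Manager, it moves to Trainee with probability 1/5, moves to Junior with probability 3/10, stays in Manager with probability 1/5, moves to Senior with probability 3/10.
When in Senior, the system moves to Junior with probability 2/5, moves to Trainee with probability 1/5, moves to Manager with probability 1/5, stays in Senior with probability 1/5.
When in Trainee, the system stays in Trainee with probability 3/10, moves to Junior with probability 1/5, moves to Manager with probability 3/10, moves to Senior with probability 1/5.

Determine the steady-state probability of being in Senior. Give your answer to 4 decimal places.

Let the stationary distribution be π with π = πP and π_1 + π_2 + π_3 + π_4 = 1.
π_1 = 0.4·π_1 + 0.3·π_2 + 0.4·π_3 + 0.2·π_4
π_2 = 0.3·π_1 + 0.2·π_2 + 0.2·π_3 + 0.3·π_4
π_3 = 0.2·π_1 + 0.3·π_2 + 0.2·π_3 + 0.2·π_4
Solving with the normalization constraint gives π = (0.3378, 0.2523, 0.2252, 0.1847).
So the stationary probability of Senior is 0.2252.

0.2252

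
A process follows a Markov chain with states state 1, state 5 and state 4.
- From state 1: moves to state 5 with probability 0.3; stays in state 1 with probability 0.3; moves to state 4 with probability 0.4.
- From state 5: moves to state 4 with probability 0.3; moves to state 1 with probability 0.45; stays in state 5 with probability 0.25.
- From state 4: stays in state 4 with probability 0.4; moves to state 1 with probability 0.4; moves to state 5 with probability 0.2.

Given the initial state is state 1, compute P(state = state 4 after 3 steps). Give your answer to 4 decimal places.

Propagate the distribution vector 3 steps from state 1.
After 0 steps: (1.0000, 0.0000, 0.0000)
After 1 step: (0.3000, 0.3000, 0.4000)
After 2 steps: (0.3850, 0.2450, 0.3700)
After 3 steps: (0.3738, 0.2508, 0.3755)
P(in state 4 after 3 steps) = 0.3755

0.3755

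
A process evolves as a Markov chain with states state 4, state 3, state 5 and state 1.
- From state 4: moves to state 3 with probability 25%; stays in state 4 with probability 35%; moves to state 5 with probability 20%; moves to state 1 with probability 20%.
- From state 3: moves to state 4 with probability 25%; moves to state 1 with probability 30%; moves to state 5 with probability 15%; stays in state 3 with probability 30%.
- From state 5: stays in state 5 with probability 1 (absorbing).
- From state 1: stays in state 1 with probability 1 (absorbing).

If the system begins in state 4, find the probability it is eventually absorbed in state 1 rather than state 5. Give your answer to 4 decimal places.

0.5478

Let h(s) be the probability of absorption at state 1 starting from transient state s. Then h(state 1) = 1 and h(state 5) = 0. By first-step analysis:
h(state 4) = 0.35·h(state 4) + 0.25·h(state 3) + 0.2·0 + 0.2·1
h(state 3) = 0.25·h(state 4) + 0.3·h(state 3) + 0.15·0 + 0.3·1
Solving: h(state 4) = 0.5478, h(state 3) = 0.6242.
Starting from state 4, the probability is 0.5478.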